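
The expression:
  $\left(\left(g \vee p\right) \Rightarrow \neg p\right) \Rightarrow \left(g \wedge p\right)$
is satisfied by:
  {p: True}


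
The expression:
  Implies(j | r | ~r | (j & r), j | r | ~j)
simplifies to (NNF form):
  True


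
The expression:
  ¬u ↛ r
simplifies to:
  r ∨ ¬u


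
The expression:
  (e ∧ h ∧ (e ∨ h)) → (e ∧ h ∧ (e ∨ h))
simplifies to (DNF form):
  True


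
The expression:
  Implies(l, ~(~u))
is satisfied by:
  {u: True, l: False}
  {l: False, u: False}
  {l: True, u: True}


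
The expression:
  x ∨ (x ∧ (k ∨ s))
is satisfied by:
  {x: True}


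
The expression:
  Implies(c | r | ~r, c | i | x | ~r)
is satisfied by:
  {i: True, x: True, c: True, r: False}
  {i: True, x: True, c: False, r: False}
  {i: True, c: True, x: False, r: False}
  {i: True, c: False, x: False, r: False}
  {x: True, c: True, i: False, r: False}
  {x: True, i: False, c: False, r: False}
  {x: False, c: True, i: False, r: False}
  {x: False, i: False, c: False, r: False}
  {i: True, r: True, x: True, c: True}
  {i: True, r: True, x: True, c: False}
  {i: True, r: True, c: True, x: False}
  {i: True, r: True, c: False, x: False}
  {r: True, x: True, c: True, i: False}
  {r: True, x: True, c: False, i: False}
  {r: True, c: True, x: False, i: False}


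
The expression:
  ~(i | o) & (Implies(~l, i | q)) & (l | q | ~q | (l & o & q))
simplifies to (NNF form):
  ~i & ~o & (l | q)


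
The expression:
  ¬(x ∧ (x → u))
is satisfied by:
  {u: False, x: False}
  {x: True, u: False}
  {u: True, x: False}


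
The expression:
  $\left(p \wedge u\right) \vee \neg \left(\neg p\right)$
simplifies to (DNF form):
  $p$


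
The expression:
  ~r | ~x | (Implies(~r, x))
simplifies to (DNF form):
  True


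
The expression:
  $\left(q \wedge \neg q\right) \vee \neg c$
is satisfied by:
  {c: False}


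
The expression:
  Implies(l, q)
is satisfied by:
  {q: True, l: False}
  {l: False, q: False}
  {l: True, q: True}


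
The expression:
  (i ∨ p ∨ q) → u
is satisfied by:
  {u: True, p: False, i: False, q: False}
  {q: True, u: True, p: False, i: False}
  {u: True, i: True, p: False, q: False}
  {q: True, u: True, i: True, p: False}
  {u: True, p: True, i: False, q: False}
  {u: True, q: True, p: True, i: False}
  {u: True, i: True, p: True, q: False}
  {q: True, u: True, i: True, p: True}
  {q: False, p: False, i: False, u: False}


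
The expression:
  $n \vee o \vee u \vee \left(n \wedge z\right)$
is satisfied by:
  {n: True, o: True, u: True}
  {n: True, o: True, u: False}
  {n: True, u: True, o: False}
  {n: True, u: False, o: False}
  {o: True, u: True, n: False}
  {o: True, u: False, n: False}
  {u: True, o: False, n: False}


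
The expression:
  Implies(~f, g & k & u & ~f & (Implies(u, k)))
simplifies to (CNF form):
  (f | g) & (f | k) & (f | u)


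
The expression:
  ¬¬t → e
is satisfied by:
  {e: True, t: False}
  {t: False, e: False}
  {t: True, e: True}


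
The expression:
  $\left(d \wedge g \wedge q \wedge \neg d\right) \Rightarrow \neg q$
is always true.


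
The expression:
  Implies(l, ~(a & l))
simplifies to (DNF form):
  ~a | ~l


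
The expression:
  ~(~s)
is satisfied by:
  {s: True}


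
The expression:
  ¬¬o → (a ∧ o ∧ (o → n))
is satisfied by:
  {a: True, n: True, o: False}
  {a: True, n: False, o: False}
  {n: True, a: False, o: False}
  {a: False, n: False, o: False}
  {a: True, o: True, n: True}


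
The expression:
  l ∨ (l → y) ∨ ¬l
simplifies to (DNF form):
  True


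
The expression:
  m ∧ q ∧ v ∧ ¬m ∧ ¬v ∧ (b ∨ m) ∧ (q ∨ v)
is never true.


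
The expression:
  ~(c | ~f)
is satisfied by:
  {f: True, c: False}


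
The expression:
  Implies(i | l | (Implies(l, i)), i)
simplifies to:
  i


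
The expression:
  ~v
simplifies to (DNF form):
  ~v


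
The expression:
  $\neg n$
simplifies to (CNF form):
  $\neg n$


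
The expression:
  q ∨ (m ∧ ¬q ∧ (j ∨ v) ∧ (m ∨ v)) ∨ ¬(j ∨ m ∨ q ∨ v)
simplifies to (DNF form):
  q ∨ (j ∧ m) ∨ (m ∧ v) ∨ (¬j ∧ ¬m ∧ ¬v)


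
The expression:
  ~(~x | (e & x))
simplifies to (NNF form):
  x & ~e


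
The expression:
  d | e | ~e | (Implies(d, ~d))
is always true.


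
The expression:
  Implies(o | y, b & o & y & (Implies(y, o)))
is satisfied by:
  {b: True, o: False, y: False}
  {o: False, y: False, b: False}
  {b: True, y: True, o: True}


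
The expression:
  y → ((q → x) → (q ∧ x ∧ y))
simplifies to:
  q ∨ ¬y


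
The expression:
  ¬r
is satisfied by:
  {r: False}


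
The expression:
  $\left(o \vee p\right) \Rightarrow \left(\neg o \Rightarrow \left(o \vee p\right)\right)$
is always true.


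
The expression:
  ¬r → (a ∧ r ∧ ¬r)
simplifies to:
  r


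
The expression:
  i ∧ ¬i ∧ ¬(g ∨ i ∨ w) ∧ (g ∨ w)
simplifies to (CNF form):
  False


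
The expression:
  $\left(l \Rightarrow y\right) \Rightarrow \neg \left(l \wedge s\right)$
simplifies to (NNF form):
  $\neg l \vee \neg s \vee \neg y$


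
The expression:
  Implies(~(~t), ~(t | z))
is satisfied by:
  {t: False}


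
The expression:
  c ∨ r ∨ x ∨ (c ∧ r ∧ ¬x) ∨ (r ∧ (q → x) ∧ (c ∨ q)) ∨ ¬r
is always true.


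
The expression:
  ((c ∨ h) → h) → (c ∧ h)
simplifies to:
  c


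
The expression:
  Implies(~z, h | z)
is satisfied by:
  {z: True, h: True}
  {z: True, h: False}
  {h: True, z: False}


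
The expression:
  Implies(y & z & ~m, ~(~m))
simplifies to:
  m | ~y | ~z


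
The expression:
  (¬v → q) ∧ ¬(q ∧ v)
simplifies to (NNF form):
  (q ∧ ¬v) ∨ (v ∧ ¬q)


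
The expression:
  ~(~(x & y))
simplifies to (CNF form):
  x & y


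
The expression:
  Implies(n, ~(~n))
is always true.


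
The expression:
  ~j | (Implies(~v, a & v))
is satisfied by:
  {v: True, j: False}
  {j: False, v: False}
  {j: True, v: True}


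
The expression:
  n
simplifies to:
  n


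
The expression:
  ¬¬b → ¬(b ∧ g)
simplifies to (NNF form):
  ¬b ∨ ¬g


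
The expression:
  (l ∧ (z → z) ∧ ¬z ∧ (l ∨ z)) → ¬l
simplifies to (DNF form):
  z ∨ ¬l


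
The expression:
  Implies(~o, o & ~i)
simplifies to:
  o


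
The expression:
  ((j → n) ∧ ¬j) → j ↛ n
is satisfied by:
  {j: True}


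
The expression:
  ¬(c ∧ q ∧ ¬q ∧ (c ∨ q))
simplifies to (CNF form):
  True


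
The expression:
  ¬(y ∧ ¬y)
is always true.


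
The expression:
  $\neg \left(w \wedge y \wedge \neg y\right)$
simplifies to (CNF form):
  $\text{True}$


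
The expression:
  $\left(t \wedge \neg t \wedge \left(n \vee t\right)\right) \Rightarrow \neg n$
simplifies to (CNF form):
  $\text{True}$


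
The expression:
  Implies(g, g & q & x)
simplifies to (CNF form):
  (q | ~g) & (x | ~g)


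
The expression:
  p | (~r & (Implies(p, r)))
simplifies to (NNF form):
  p | ~r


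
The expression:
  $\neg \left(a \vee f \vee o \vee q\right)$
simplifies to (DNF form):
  $\neg a \wedge \neg f \wedge \neg o \wedge \neg q$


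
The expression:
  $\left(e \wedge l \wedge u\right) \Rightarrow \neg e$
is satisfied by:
  {l: False, e: False, u: False}
  {u: True, l: False, e: False}
  {e: True, l: False, u: False}
  {u: True, e: True, l: False}
  {l: True, u: False, e: False}
  {u: True, l: True, e: False}
  {e: True, l: True, u: False}


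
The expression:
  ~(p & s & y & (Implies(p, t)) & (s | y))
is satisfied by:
  {s: False, t: False, p: False, y: False}
  {y: True, s: False, t: False, p: False}
  {p: True, s: False, t: False, y: False}
  {y: True, p: True, s: False, t: False}
  {t: True, y: False, s: False, p: False}
  {y: True, t: True, s: False, p: False}
  {p: True, t: True, y: False, s: False}
  {y: True, p: True, t: True, s: False}
  {s: True, p: False, t: False, y: False}
  {y: True, s: True, p: False, t: False}
  {p: True, s: True, y: False, t: False}
  {y: True, p: True, s: True, t: False}
  {t: True, s: True, p: False, y: False}
  {y: True, t: True, s: True, p: False}
  {p: True, t: True, s: True, y: False}


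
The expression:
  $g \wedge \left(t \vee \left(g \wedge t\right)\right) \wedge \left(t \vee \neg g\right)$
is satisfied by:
  {t: True, g: True}


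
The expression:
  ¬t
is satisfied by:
  {t: False}


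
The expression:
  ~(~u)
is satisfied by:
  {u: True}


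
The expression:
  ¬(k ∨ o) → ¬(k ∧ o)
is always true.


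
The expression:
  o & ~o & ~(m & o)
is never true.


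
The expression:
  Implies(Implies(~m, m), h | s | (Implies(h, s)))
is always true.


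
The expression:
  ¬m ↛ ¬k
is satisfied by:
  {k: True, m: False}


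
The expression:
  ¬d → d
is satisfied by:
  {d: True}


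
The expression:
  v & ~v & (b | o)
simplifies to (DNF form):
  False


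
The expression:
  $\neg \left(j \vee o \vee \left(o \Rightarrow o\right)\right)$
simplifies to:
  $\text{False}$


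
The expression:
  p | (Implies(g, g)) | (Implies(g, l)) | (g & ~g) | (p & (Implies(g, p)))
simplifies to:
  True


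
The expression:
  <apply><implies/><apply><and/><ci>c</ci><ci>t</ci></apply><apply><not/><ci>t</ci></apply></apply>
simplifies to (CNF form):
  <apply><or/><apply><not/><ci>c</ci></apply><apply><not/><ci>t</ci></apply></apply>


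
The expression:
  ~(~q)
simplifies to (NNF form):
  q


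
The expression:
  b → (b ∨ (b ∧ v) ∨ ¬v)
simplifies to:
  True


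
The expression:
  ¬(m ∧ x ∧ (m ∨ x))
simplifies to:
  ¬m ∨ ¬x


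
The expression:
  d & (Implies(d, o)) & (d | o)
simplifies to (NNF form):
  d & o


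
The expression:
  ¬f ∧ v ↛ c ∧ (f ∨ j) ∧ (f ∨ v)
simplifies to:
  j ∧ v ∧ ¬c ∧ ¬f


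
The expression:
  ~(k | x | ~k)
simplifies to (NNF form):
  False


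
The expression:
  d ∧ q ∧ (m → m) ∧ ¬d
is never true.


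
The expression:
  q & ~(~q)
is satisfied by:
  {q: True}


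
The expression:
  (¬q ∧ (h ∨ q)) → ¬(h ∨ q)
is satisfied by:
  {q: True, h: False}
  {h: False, q: False}
  {h: True, q: True}


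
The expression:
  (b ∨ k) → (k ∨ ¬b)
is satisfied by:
  {k: True, b: False}
  {b: False, k: False}
  {b: True, k: True}


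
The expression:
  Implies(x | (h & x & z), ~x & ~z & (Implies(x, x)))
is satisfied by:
  {x: False}


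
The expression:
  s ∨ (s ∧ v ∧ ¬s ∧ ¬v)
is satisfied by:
  {s: True}


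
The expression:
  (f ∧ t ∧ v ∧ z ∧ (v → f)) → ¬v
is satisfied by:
  {v: False, t: False, z: False, f: False}
  {f: True, v: False, t: False, z: False}
  {z: True, v: False, t: False, f: False}
  {f: True, z: True, v: False, t: False}
  {t: True, f: False, v: False, z: False}
  {f: True, t: True, v: False, z: False}
  {z: True, t: True, f: False, v: False}
  {f: True, z: True, t: True, v: False}
  {v: True, z: False, t: False, f: False}
  {f: True, v: True, z: False, t: False}
  {z: True, v: True, f: False, t: False}
  {f: True, z: True, v: True, t: False}
  {t: True, v: True, z: False, f: False}
  {f: True, t: True, v: True, z: False}
  {z: True, t: True, v: True, f: False}


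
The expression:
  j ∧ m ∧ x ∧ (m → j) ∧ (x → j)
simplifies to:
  j ∧ m ∧ x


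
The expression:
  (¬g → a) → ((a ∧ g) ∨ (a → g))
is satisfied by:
  {g: True, a: False}
  {a: False, g: False}
  {a: True, g: True}


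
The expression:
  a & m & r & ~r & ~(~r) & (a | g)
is never true.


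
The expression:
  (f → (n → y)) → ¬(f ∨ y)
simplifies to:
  ¬y ∧ (n ∨ ¬f)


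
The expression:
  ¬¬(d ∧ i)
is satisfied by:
  {i: True, d: True}


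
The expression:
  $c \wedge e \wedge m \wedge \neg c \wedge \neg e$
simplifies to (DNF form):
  $\text{False}$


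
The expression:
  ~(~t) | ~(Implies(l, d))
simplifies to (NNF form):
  t | (l & ~d)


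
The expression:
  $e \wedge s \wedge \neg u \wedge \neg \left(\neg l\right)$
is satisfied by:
  {e: True, s: True, l: True, u: False}


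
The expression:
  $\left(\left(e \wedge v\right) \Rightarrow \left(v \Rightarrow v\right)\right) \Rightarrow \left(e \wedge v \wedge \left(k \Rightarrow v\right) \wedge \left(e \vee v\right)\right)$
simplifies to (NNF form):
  $e \wedge v$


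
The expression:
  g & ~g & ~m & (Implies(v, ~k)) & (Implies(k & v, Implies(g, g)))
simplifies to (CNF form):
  False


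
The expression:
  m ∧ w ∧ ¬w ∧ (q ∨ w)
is never true.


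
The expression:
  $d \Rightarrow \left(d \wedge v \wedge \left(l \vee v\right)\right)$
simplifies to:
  $v \vee \neg d$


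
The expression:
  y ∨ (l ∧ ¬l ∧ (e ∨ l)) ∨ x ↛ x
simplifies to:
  y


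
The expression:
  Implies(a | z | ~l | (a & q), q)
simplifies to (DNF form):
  q | (l & ~a & ~z)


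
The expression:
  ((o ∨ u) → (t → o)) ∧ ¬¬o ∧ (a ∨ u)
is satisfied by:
  {a: True, u: True, o: True}
  {a: True, o: True, u: False}
  {u: True, o: True, a: False}


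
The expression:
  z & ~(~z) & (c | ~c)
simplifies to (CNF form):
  z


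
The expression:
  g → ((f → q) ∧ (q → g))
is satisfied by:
  {q: True, g: False, f: False}
  {g: False, f: False, q: False}
  {f: True, q: True, g: False}
  {f: True, g: False, q: False}
  {q: True, g: True, f: False}
  {g: True, q: False, f: False}
  {f: True, g: True, q: True}


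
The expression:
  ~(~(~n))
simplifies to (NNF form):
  ~n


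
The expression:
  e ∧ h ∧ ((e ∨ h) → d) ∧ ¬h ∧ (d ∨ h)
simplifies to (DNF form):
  False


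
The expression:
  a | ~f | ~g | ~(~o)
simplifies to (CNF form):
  a | o | ~f | ~g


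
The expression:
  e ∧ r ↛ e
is never true.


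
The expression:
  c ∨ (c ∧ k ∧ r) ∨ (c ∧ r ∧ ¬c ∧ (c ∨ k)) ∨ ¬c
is always true.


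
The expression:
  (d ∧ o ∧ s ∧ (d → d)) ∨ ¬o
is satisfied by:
  {s: True, d: True, o: False}
  {s: True, d: False, o: False}
  {d: True, s: False, o: False}
  {s: False, d: False, o: False}
  {o: True, s: True, d: True}


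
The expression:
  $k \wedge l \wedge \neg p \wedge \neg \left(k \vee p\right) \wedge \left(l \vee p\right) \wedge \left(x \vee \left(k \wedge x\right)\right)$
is never true.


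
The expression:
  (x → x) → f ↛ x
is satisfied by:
  {f: True, x: False}


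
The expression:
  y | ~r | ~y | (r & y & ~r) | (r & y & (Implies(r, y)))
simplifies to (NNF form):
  True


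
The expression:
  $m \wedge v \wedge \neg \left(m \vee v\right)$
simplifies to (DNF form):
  $\text{False}$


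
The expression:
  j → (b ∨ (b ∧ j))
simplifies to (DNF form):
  b ∨ ¬j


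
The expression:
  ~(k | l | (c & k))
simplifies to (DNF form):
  ~k & ~l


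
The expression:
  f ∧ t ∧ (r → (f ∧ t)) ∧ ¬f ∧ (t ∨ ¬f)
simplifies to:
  False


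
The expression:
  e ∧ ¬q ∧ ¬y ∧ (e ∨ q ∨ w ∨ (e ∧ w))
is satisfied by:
  {e: True, q: False, y: False}


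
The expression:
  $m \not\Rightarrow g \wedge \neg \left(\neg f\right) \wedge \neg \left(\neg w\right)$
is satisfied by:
  {m: True, w: True, f: True, g: False}


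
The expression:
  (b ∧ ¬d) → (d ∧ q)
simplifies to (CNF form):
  d ∨ ¬b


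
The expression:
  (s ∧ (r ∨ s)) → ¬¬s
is always true.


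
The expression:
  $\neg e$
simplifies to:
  $\neg e$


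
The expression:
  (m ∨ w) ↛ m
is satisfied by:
  {w: True, m: False}


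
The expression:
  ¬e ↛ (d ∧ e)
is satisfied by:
  {e: False}


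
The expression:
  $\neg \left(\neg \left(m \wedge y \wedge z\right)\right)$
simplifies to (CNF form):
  $m \wedge y \wedge z$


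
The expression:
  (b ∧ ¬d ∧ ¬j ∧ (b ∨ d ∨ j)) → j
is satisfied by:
  {d: True, j: True, b: False}
  {d: True, j: False, b: False}
  {j: True, d: False, b: False}
  {d: False, j: False, b: False}
  {b: True, d: True, j: True}
  {b: True, d: True, j: False}
  {b: True, j: True, d: False}


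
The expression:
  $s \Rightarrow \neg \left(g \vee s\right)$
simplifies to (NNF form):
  $\neg s$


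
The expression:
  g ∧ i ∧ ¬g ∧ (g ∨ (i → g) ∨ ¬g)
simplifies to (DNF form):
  False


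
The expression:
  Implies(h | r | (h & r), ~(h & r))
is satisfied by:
  {h: False, r: False}
  {r: True, h: False}
  {h: True, r: False}


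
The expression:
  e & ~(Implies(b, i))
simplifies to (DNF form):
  b & e & ~i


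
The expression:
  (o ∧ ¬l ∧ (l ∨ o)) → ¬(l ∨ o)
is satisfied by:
  {l: True, o: False}
  {o: False, l: False}
  {o: True, l: True}


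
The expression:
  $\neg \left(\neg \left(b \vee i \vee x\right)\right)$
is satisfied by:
  {i: True, b: True, x: True}
  {i: True, b: True, x: False}
  {i: True, x: True, b: False}
  {i: True, x: False, b: False}
  {b: True, x: True, i: False}
  {b: True, x: False, i: False}
  {x: True, b: False, i: False}


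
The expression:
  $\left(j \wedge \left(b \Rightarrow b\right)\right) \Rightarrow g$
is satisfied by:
  {g: True, j: False}
  {j: False, g: False}
  {j: True, g: True}


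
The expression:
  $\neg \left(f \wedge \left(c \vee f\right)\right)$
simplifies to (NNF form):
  $\neg f$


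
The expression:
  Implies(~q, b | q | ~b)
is always true.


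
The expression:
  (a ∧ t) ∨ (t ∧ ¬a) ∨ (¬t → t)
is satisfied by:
  {t: True}


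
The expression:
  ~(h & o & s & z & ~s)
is always true.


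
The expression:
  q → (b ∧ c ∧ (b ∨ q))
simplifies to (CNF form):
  (b ∨ ¬q) ∧ (c ∨ ¬q)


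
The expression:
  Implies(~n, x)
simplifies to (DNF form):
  n | x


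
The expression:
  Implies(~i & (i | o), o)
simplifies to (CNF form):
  True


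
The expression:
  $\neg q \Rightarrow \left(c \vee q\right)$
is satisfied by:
  {q: True, c: True}
  {q: True, c: False}
  {c: True, q: False}


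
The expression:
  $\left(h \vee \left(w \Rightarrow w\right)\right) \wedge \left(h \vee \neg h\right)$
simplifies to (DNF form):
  $\text{True}$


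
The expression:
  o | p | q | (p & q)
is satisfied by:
  {q: True, p: True, o: True}
  {q: True, p: True, o: False}
  {q: True, o: True, p: False}
  {q: True, o: False, p: False}
  {p: True, o: True, q: False}
  {p: True, o: False, q: False}
  {o: True, p: False, q: False}


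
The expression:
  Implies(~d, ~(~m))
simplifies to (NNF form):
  d | m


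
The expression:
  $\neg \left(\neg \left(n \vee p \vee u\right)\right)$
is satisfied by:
  {n: True, u: True, p: True}
  {n: True, u: True, p: False}
  {n: True, p: True, u: False}
  {n: True, p: False, u: False}
  {u: True, p: True, n: False}
  {u: True, p: False, n: False}
  {p: True, u: False, n: False}


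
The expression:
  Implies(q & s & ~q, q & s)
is always true.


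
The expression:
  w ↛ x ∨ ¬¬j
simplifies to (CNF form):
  (j ∨ w) ∧ (j ∨ ¬x)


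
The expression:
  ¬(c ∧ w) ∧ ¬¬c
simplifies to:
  c ∧ ¬w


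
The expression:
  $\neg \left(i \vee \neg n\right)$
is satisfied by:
  {n: True, i: False}


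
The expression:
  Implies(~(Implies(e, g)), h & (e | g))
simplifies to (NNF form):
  g | h | ~e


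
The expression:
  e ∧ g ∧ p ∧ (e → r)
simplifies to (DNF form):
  e ∧ g ∧ p ∧ r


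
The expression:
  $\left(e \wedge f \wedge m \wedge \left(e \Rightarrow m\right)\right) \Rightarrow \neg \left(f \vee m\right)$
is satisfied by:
  {m: False, e: False, f: False}
  {f: True, m: False, e: False}
  {e: True, m: False, f: False}
  {f: True, e: True, m: False}
  {m: True, f: False, e: False}
  {f: True, m: True, e: False}
  {e: True, m: True, f: False}


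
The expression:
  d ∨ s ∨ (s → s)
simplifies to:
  True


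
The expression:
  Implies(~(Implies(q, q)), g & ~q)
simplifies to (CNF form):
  True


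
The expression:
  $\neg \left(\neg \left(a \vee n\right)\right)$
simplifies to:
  $a \vee n$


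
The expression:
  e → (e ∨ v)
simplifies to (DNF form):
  True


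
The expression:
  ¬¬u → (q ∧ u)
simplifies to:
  q ∨ ¬u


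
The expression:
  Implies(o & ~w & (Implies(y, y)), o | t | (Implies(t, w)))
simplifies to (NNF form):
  True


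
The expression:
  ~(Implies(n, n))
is never true.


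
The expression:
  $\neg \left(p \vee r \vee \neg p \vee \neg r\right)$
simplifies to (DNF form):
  $\text{False}$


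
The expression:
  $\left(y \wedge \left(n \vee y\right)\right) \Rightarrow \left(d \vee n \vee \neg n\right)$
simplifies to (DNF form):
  $\text{True}$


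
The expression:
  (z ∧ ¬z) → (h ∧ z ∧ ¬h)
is always true.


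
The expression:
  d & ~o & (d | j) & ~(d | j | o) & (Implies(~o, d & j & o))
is never true.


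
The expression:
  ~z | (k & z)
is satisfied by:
  {k: True, z: False}
  {z: False, k: False}
  {z: True, k: True}


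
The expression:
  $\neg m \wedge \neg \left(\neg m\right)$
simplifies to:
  $\text{False}$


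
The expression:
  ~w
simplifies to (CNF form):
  ~w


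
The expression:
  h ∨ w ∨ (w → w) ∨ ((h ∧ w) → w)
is always true.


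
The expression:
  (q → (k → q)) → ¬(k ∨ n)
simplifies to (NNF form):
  ¬k ∧ ¬n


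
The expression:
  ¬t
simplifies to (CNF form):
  ¬t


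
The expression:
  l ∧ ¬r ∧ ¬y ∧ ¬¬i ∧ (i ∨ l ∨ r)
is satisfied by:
  {i: True, l: True, y: False, r: False}


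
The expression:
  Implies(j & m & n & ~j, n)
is always true.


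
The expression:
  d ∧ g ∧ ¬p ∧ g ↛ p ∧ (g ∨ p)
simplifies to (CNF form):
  d ∧ g ∧ ¬p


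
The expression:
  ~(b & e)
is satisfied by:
  {e: False, b: False}
  {b: True, e: False}
  {e: True, b: False}


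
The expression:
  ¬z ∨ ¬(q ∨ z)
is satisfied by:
  {z: False}


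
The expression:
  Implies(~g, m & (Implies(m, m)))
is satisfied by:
  {m: True, g: True}
  {m: True, g: False}
  {g: True, m: False}


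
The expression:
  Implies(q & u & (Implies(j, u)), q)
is always true.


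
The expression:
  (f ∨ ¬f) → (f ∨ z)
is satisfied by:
  {z: True, f: True}
  {z: True, f: False}
  {f: True, z: False}


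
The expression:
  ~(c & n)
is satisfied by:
  {c: False, n: False}
  {n: True, c: False}
  {c: True, n: False}


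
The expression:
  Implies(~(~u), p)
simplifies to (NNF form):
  p | ~u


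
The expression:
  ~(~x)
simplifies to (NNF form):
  x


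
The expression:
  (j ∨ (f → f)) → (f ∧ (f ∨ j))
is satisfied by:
  {f: True}


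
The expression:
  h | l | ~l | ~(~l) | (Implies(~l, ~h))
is always true.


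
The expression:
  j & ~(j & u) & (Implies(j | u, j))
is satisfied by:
  {j: True, u: False}


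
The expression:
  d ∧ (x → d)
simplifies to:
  d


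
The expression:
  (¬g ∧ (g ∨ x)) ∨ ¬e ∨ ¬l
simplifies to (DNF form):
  (x ∧ ¬g) ∨ ¬e ∨ ¬l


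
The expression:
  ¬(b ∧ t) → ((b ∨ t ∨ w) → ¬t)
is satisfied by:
  {b: True, t: False}
  {t: False, b: False}
  {t: True, b: True}


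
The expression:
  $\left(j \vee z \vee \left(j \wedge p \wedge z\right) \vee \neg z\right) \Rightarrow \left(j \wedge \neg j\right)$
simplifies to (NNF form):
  $\text{False}$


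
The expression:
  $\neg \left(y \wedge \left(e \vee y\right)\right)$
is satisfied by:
  {y: False}


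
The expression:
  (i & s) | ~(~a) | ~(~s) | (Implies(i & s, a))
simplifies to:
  True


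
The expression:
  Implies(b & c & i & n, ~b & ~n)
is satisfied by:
  {c: False, n: False, i: False, b: False}
  {b: True, c: False, n: False, i: False}
  {i: True, c: False, n: False, b: False}
  {b: True, i: True, c: False, n: False}
  {n: True, b: False, c: False, i: False}
  {b: True, n: True, c: False, i: False}
  {i: True, n: True, b: False, c: False}
  {b: True, i: True, n: True, c: False}
  {c: True, i: False, n: False, b: False}
  {b: True, c: True, i: False, n: False}
  {i: True, c: True, b: False, n: False}
  {b: True, i: True, c: True, n: False}
  {n: True, c: True, i: False, b: False}
  {b: True, n: True, c: True, i: False}
  {i: True, n: True, c: True, b: False}


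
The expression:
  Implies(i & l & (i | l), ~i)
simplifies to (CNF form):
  ~i | ~l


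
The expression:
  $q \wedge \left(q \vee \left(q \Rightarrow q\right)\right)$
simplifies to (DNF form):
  $q$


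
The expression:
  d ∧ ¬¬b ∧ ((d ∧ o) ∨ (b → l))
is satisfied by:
  {o: True, l: True, b: True, d: True}
  {o: True, b: True, d: True, l: False}
  {l: True, b: True, d: True, o: False}


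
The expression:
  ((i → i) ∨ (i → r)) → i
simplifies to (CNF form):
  i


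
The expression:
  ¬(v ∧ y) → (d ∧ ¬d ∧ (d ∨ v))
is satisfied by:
  {y: True, v: True}


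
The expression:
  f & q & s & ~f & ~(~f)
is never true.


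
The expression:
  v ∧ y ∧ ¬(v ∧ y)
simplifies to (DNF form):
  False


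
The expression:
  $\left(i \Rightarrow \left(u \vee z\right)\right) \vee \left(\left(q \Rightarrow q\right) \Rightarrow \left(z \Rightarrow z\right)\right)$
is always true.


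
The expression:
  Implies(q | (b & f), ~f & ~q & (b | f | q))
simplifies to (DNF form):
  (~b & ~q) | (~f & ~q)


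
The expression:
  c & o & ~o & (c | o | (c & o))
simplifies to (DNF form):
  False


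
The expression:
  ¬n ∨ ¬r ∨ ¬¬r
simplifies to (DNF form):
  True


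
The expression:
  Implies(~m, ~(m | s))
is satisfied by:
  {m: True, s: False}
  {s: False, m: False}
  {s: True, m: True}


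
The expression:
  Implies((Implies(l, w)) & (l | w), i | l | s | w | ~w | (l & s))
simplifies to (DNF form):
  True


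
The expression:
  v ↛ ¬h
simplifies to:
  h ∧ v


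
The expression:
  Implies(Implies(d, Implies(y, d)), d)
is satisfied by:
  {d: True}


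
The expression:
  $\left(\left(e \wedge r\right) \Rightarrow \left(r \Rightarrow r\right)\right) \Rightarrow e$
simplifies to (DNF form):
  $e$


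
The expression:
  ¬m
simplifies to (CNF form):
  ¬m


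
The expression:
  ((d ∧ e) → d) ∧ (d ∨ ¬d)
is always true.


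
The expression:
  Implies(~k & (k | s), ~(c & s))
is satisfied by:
  {k: True, s: False, c: False}
  {s: False, c: False, k: False}
  {k: True, c: True, s: False}
  {c: True, s: False, k: False}
  {k: True, s: True, c: False}
  {s: True, k: False, c: False}
  {k: True, c: True, s: True}


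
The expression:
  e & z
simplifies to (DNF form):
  e & z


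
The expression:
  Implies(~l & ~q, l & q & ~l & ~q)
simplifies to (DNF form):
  l | q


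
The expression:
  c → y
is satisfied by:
  {y: True, c: False}
  {c: False, y: False}
  {c: True, y: True}


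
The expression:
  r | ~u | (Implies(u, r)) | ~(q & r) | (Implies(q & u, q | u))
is always true.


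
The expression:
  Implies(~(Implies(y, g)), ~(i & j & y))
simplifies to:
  g | ~i | ~j | ~y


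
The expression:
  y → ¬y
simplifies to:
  ¬y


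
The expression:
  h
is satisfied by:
  {h: True}


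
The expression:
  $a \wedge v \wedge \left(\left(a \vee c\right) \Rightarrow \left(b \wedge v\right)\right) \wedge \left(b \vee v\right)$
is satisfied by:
  {a: True, b: True, v: True}


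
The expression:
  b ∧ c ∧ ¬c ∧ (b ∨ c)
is never true.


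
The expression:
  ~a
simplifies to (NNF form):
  ~a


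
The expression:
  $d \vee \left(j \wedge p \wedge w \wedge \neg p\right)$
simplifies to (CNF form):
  $d$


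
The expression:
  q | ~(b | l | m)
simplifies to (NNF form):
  q | (~b & ~l & ~m)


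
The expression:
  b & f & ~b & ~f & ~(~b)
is never true.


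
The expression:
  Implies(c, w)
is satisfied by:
  {w: True, c: False}
  {c: False, w: False}
  {c: True, w: True}


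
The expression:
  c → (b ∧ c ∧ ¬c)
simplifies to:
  ¬c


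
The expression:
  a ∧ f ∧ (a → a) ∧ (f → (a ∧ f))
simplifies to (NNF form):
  a ∧ f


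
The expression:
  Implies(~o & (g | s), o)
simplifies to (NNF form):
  o | (~g & ~s)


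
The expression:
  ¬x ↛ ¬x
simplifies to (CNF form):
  False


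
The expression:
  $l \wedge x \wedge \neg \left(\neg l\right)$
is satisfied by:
  {x: True, l: True}


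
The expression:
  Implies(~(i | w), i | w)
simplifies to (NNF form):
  i | w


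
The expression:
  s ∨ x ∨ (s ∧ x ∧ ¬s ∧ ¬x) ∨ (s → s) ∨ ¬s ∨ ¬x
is always true.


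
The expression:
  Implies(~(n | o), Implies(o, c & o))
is always true.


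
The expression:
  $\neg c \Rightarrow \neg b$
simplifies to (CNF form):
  $c \vee \neg b$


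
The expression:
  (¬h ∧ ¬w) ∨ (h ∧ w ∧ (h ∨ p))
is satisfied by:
  {w: False, h: False}
  {h: True, w: True}


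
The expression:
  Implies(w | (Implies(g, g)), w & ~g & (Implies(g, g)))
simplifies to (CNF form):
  w & ~g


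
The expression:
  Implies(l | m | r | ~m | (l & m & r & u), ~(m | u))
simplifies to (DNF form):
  ~m & ~u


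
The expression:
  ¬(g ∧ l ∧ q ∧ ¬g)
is always true.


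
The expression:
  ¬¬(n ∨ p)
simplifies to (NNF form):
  n ∨ p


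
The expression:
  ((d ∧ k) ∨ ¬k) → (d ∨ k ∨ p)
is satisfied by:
  {d: True, k: True, p: True}
  {d: True, k: True, p: False}
  {d: True, p: True, k: False}
  {d: True, p: False, k: False}
  {k: True, p: True, d: False}
  {k: True, p: False, d: False}
  {p: True, k: False, d: False}


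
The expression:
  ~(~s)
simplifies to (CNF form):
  s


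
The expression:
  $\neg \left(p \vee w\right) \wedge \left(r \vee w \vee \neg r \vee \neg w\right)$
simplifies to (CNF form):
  $\neg p \wedge \neg w$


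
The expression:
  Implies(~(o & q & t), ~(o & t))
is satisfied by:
  {q: True, o: False, t: False}
  {o: False, t: False, q: False}
  {q: True, t: True, o: False}
  {t: True, o: False, q: False}
  {q: True, o: True, t: False}
  {o: True, q: False, t: False}
  {q: True, t: True, o: True}


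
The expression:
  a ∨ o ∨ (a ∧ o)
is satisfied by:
  {a: True, o: True}
  {a: True, o: False}
  {o: True, a: False}


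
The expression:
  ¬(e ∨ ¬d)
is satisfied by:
  {d: True, e: False}


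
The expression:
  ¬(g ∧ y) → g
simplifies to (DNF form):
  g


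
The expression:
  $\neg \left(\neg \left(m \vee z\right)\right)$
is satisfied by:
  {z: True, m: True}
  {z: True, m: False}
  {m: True, z: False}


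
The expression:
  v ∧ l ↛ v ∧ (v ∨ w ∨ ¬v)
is never true.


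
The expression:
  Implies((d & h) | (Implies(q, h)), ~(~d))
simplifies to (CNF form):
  (d | q) & (d | ~h)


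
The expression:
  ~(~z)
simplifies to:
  z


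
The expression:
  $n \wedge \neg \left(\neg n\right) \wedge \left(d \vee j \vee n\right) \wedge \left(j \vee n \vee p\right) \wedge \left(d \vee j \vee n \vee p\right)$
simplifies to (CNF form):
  $n$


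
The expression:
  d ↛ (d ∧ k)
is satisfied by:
  {d: True, k: False}


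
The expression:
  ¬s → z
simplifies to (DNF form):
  s ∨ z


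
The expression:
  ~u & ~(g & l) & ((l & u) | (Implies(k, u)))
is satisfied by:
  {u: False, l: False, k: False, g: False}
  {g: True, u: False, l: False, k: False}
  {l: True, g: False, u: False, k: False}


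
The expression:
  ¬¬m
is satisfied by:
  {m: True}


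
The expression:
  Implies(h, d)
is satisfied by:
  {d: True, h: False}
  {h: False, d: False}
  {h: True, d: True}


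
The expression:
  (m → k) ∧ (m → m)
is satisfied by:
  {k: True, m: False}
  {m: False, k: False}
  {m: True, k: True}


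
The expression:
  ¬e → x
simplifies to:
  e ∨ x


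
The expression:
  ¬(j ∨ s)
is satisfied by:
  {j: False, s: False}


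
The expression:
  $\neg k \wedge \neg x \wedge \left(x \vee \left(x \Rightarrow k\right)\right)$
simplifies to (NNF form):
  $\neg k \wedge \neg x$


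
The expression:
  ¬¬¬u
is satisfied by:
  {u: False}


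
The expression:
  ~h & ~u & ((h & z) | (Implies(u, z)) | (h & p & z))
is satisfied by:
  {u: False, h: False}


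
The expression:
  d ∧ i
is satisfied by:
  {i: True, d: True}


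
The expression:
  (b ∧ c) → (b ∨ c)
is always true.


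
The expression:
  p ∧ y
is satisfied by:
  {p: True, y: True}


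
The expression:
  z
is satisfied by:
  {z: True}


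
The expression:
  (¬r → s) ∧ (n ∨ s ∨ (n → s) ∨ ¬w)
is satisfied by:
  {r: True, s: True}
  {r: True, s: False}
  {s: True, r: False}


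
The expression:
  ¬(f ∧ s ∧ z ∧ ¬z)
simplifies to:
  True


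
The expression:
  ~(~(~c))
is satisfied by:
  {c: False}


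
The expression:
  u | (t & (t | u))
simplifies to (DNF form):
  t | u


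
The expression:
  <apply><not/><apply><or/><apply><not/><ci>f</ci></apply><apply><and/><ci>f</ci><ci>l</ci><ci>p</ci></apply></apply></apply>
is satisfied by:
  {f: True, l: False, p: False}
  {p: True, f: True, l: False}
  {l: True, f: True, p: False}


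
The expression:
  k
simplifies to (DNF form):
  k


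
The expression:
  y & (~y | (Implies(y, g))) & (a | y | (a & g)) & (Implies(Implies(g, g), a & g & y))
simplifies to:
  a & g & y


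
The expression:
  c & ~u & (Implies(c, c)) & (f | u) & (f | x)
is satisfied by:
  {c: True, f: True, u: False}


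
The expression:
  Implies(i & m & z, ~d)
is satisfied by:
  {m: False, z: False, d: False, i: False}
  {i: True, m: False, z: False, d: False}
  {d: True, m: False, z: False, i: False}
  {i: True, d: True, m: False, z: False}
  {z: True, i: False, m: False, d: False}
  {i: True, z: True, m: False, d: False}
  {d: True, z: True, i: False, m: False}
  {i: True, d: True, z: True, m: False}
  {m: True, d: False, z: False, i: False}
  {i: True, m: True, d: False, z: False}
  {d: True, m: True, i: False, z: False}
  {i: True, d: True, m: True, z: False}
  {z: True, m: True, d: False, i: False}
  {i: True, z: True, m: True, d: False}
  {d: True, z: True, m: True, i: False}


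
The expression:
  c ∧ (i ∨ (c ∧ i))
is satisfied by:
  {c: True, i: True}


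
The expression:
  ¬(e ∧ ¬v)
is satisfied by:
  {v: True, e: False}
  {e: False, v: False}
  {e: True, v: True}


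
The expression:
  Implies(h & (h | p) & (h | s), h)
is always true.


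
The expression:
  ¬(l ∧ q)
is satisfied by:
  {l: False, q: False}
  {q: True, l: False}
  {l: True, q: False}


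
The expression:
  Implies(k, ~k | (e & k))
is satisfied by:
  {e: True, k: False}
  {k: False, e: False}
  {k: True, e: True}


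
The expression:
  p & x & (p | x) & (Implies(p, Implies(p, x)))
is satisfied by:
  {p: True, x: True}


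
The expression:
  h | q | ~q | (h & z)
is always true.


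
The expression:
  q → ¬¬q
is always true.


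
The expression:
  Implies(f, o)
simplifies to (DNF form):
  o | ~f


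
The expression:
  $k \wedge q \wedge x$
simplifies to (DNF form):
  $k \wedge q \wedge x$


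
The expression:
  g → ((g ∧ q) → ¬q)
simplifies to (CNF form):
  ¬g ∨ ¬q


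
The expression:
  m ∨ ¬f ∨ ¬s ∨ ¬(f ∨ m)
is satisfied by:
  {m: True, s: False, f: False}
  {s: False, f: False, m: False}
  {f: True, m: True, s: False}
  {f: True, s: False, m: False}
  {m: True, s: True, f: False}
  {s: True, m: False, f: False}
  {f: True, s: True, m: True}


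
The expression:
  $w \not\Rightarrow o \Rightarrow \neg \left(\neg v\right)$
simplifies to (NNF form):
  $o \vee v \vee \neg w$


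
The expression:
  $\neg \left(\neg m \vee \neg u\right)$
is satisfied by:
  {m: True, u: True}


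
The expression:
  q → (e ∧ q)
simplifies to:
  e ∨ ¬q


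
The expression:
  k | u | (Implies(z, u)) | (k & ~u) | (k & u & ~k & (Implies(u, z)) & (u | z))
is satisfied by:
  {k: True, u: True, z: False}
  {k: True, u: False, z: False}
  {u: True, k: False, z: False}
  {k: False, u: False, z: False}
  {k: True, z: True, u: True}
  {k: True, z: True, u: False}
  {z: True, u: True, k: False}


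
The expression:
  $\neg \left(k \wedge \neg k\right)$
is always true.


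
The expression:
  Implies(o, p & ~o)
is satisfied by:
  {o: False}


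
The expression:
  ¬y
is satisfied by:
  {y: False}


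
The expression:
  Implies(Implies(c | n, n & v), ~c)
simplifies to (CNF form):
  ~c | ~n | ~v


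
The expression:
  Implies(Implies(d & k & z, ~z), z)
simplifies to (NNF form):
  z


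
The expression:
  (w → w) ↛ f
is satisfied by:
  {f: False}


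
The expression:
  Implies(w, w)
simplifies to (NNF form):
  True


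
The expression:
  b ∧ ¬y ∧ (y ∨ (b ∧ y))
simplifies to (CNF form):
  False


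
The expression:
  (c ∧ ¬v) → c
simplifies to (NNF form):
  True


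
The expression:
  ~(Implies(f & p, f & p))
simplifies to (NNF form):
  False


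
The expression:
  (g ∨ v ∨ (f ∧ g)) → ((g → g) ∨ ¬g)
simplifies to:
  True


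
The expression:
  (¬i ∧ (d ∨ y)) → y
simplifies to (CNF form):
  i ∨ y ∨ ¬d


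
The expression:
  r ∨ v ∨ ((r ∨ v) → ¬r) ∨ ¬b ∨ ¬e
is always true.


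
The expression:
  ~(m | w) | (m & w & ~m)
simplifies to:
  ~m & ~w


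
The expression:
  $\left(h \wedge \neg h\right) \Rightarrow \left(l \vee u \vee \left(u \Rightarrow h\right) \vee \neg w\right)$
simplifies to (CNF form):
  $\text{True}$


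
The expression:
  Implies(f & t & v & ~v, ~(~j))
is always true.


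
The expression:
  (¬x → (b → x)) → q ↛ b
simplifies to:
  (b ∧ ¬x) ∨ (q ∧ ¬b)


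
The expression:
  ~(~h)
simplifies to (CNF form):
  h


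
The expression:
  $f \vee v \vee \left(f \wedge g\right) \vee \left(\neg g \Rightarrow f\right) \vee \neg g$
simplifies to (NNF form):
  $\text{True}$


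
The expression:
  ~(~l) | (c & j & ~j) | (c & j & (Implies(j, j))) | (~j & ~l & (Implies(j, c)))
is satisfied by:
  {c: True, l: True, j: False}
  {c: True, l: False, j: False}
  {l: True, c: False, j: False}
  {c: False, l: False, j: False}
  {j: True, c: True, l: True}
  {j: True, c: True, l: False}
  {j: True, l: True, c: False}


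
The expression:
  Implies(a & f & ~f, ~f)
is always true.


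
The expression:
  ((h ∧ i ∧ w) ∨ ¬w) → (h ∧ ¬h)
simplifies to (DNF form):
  (w ∧ ¬h) ∨ (w ∧ ¬i)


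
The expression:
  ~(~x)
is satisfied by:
  {x: True}


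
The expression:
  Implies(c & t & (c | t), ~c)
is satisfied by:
  {c: False, t: False}
  {t: True, c: False}
  {c: True, t: False}
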